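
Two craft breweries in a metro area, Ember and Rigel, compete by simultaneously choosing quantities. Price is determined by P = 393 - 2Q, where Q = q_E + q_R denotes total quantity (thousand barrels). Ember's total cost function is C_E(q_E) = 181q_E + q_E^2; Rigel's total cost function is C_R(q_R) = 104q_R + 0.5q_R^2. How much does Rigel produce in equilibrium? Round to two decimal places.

Ember's profit: π_E = (393 - 2Q)q_E - (181q_E + q_E²). Setting ∂π_E/∂q_E = 0: 212 - 6q_E - 2(q_R) = 0.
Rigel's first-order condition: 289 - 5q_R - 2(q_E) = 0.
Rearranging gives the reaction functions q_E = (212 - 2q_R)/6 and q_R = (289 - 2q_E)/5.
Solving the pair: q_E = 241/13, q_R = 655/13.

50.38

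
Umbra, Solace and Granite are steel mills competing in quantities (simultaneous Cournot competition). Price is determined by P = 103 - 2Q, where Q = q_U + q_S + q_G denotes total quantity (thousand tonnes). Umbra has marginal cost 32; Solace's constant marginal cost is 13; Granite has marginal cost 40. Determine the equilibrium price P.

47

Umbra's profit: π_U = (103 - 2Q)q_U - (32q_U). Setting ∂π_U/∂q_U = 0: 71 - 4q_U - 2(q_S + q_G) = 0.
Solace's profit: π_S = (103 - 2Q)q_S - (13q_S). Setting ∂π_S/∂q_S = 0: 90 - 4q_S - 2(q_U + q_G) = 0.
Granite's profit: π_G = (103 - 2Q)q_G - (40q_G). Setting ∂π_G/∂q_G = 0: 63 - 4q_G - 2(q_U + q_S) = 0.
Adding the 3 conditions: 224 − 4Q − 4Q = 0, i.e. Q = 28.
Back-substituting: q_U = (71 − 56)/2 = 15/2, q_S = (90 − 56)/2 = 17, q_G = (63 − 56)/2 = 7/2.
Total output Q = 28, so price P = 103 - 2·28 = 47.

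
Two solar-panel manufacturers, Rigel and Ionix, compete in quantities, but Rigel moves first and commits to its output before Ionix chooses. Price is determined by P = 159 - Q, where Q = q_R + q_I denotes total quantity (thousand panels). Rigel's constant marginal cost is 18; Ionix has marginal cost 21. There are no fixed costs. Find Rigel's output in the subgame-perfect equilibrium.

Solve by backward induction. Given q_R, the follower Ionix maximises π_I = (159 - q_R - q_I)q_I - 21q_I.
Follower FOC: 138 - q_R - 2q_I = 0, so q_I(q_R) = (138 - q_R)/2.
The leader anticipates this reaction. Substituting into P = 159 - Q gives P = 90 - (1/2)q_R, so π_R = (90 - (1/2)q_R)q_R - 18q_R.
The leader's first-order condition 72 - q_R = 0 yields q_R = 72.
Then q_I = (138 - 72)/2 = 33.

72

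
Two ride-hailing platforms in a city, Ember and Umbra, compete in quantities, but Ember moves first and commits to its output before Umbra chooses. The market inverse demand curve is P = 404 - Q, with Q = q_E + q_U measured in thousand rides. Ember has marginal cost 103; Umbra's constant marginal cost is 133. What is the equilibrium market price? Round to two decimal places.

The follower Umbra best-responds to any q_E: π_U = (404 - Q)q_U - 133q_U.
Setting the follower's marginal profit to zero, 271 - q_E - 2q_U = 0, i.e. q_U = (271 - q_E)/2.
Ember substitutes q_U(q_E) into its own profit: π_E = q_E(404 - q_E - (271 - q_E)/2) - 103q_E = (537/2 - (1/2)q_E)q_E - 103q_E.
The leader's first-order condition 331/2 - q_E = 0 yields q_E = 331/2.
Then q_U = (271 - 331/2)/2 = 211/4.
Total output Q = 873/4, so price P = 404 - 873/4 = 743/4.

185.75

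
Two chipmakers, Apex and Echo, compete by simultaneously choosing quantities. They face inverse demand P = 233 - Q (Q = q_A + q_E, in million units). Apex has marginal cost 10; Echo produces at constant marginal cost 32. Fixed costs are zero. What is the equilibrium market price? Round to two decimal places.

Apex's profit: π_A = (233 - Q)q_A - (10q_A). Setting ∂π_A/∂q_A = 0: 223 - 2q_A - (q_E) = 0.
Echo's profit: π_E = (233 - Q)q_E - (32q_E). Setting ∂π_E/∂q_E = 0: 201 - 2q_E - (q_A) = 0.
Rearranging gives the reaction functions q_A = (223 - q_E)/2 and q_E = (201 - q_A)/2.
Substituting one into the other gives q_A = 245/3 and q_E = 179/3.
Total output Q = 424/3, so price P = 233 - 424/3 = 275/3.

91.67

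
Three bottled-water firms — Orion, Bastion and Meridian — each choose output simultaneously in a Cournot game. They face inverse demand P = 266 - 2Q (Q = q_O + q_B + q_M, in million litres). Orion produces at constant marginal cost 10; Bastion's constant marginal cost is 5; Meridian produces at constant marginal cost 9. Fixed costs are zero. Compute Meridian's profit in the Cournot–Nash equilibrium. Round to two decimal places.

Orion's profit: π_O = (266 - 2Q)q_O - (10q_O). Setting ∂π_O/∂q_O = 0: 256 - 4q_O - 2(q_B + q_M) = 0.
Bastion's profit: π_B = (266 - 2Q)q_B - (5q_B). Setting ∂π_B/∂q_B = 0: 261 - 4q_B - 2(q_O + q_M) = 0.
Meridian's profit: π_M = (266 - 2Q)q_M - (9q_M). Setting ∂π_M/∂q_M = 0: 257 - 4q_M - 2(q_O + q_B) = 0.
Adding the 3 conditions: 774 − 4Q − 4Q = 0, i.e. Q = 387/4.
Back-substituting: q_O = (256 − 387/2)/2 = 125/4, q_B = (261 − 387/2)/2 = 135/4, q_M = (257 − 387/2)/2 = 127/4.
Price P = 266 - 2·(387/4) = 145/2.
Meridian's profit: (145/2 - 9)·(127/4) = 2016.1250.

2016.13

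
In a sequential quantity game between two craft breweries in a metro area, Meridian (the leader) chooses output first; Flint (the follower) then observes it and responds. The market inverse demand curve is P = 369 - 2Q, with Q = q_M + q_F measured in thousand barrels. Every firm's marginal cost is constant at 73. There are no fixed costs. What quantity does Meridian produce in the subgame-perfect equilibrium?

74

The follower Flint best-responds to any q_M: π_F = (369 - 2Q)q_F - 73q_F.
Follower FOC: 296 - 2q_M - 4q_F = 0, so q_F(q_M) = (296 - 2q_M)/4.
Meridian substitutes q_F(q_M) into its own profit: π_M = q_M(369 - 2q_M - (296 - 2q_M)/2) - 73q_M = (221 - q_M)q_M - 73q_M.
The leader's first-order condition 148 - 2q_M = 0 yields q_M = 74.
Then q_F = (296 - 2·74)/4 = 37.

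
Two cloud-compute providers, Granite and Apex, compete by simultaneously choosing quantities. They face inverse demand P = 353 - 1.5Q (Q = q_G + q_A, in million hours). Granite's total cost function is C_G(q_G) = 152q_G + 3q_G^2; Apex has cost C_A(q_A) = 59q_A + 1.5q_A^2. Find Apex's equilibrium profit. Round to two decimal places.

Granite's profit: π_G = (353 - 1.5Q)q_G - (152q_G + 3q_G²). Setting ∂π_G/∂q_G = 0: 201 - 9q_G - (3/2)(q_A) = 0.
Apex's first-order condition: 294 - 6q_A - (3/2)(q_G) = 0.
So q_G = (201 - (3/2)q_A)/9 and q_A = (294 - (3/2)q_G)/6.
Solving the pair: q_G = 340/23, q_A = 1042/23.
Price P = 353 - (3/2)·(1382/23) = 262.8696.
Apex's profit: 262.8696·(1042/23) - 59·(1042/23) - (3/2)(1042/23)² = 6157.4518.

6157.45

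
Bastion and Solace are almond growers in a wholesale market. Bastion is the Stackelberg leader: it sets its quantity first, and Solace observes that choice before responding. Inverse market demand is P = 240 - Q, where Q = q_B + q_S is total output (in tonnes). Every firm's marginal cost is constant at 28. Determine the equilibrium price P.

Solve by backward induction. Given q_B, the follower Solace maximises π_S = (240 - q_B - q_S)q_S - 28q_S.
∂π_S/∂q_S = 212 - q_B - 2q_S = 0 gives the reaction function q_S = (212 - q_B)/2.
The leader anticipates this reaction. Substituting into P = 240 - Q gives P = 134 - (1/2)q_B, so π_B = (134 - (1/2)q_B)q_B - 28q_B.
Maximising: ∂π_B/∂q_B = 106 - q_B = 0, giving q_B = 106.
Then q_S = (212 - 106)/2 = 53.
Total output Q = 159, so price P = 240 - 159 = 81.

81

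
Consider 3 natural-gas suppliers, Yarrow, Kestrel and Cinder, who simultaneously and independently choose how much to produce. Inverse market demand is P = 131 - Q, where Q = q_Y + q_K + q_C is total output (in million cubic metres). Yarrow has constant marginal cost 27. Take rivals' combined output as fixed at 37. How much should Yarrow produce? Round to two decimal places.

33.50

With rivals' combined output fixed at 37, Yarrow's profit is π_Y = (131 - 37 - q_Y)q_Y - (27q_Y) = (94 - q_Y)q_Y - (27q_Y).
∂π_Y/∂q_Y = 67 - 2q_Y = 0, so q_Y = 67/2.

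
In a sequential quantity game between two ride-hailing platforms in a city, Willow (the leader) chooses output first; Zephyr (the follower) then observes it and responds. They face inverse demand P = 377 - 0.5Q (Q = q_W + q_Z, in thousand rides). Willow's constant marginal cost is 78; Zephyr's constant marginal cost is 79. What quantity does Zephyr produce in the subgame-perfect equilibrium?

148

The follower Zephyr best-responds to any q_W: π_Z = (377 - 0.5Q)q_Z - 79q_Z.
Setting the follower's marginal profit to zero, 298 - (1/2)q_W - q_Z = 0, i.e. q_Z = (298 - (1/2)q_W).
Willow substitutes q_Z(q_W) into its own profit: π_W = q_W(377 - (1/2)q_W - (298 - (1/2)q_W)/2) - 78q_W = (228 - (1/4)q_W)q_W - 78q_W.
Leader FOC: 150 - (1/2)q_W = 0, so q_W = 300.
Then q_Z = (298 - (1/2)·300) = 148.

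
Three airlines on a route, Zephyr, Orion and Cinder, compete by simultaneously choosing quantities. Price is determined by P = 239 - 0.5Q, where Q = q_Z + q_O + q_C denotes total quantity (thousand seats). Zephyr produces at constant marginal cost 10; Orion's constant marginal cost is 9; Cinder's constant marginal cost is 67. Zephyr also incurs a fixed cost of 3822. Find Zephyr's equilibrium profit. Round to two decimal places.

Zephyr's profit: π_Z = (239 - 0.5Q)q_Z - (10q_Z). Setting ∂π_Z/∂q_Z = 0: 229 - q_Z - (1/2)(q_O + q_C) = 0.
Orion's profit: π_O = (239 - 0.5Q)q_O - (9q_O). Setting ∂π_O/∂q_O = 0: 230 - q_O - (1/2)(q_Z + q_C) = 0.
Cinder's first-order condition: 172 - q_C - (1/2)(q_Z + q_O) = 0.
Adding the 3 conditions: 631 − Q − Q = 0, i.e. Q = 631/2.
Back-substituting: q_Z = (229 − 631/4)/(1/2) = 285/2, q_O = (230 − 631/4)/(1/2) = 289/2, q_C = (172 − 631/4)/(1/2) = 57/2.
Price P = 239 - (1/2)·(631/2) = 325/4.
Zephyr's profit: (325/4 - 10)·(285/2) - 3822 = 6331.1250.

6331.13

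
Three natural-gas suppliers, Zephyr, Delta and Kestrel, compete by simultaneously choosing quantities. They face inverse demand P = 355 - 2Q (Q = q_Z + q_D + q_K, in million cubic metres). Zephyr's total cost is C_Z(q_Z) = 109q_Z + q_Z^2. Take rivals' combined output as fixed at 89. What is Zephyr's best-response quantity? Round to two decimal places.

With rivals' combined output fixed at 89, Zephyr's profit is π_Z = (355 - 2·89 - 2q_Z)q_Z - (109q_Z + q_Z²) = (177 - 2q_Z)q_Z - (109q_Z + q_Z²).
∂π_Z/∂q_Z = 68 - 6q_Z = 0, so q_Z = 34/3.

11.33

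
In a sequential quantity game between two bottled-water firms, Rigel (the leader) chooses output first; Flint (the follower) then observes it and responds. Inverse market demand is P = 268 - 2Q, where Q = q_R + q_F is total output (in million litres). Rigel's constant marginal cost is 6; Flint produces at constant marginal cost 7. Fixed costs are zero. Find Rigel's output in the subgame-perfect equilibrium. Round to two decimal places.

65.75

The follower Flint best-responds to any q_R: π_F = (268 - 2Q)q_F - 7q_F.
Follower FOC: 261 - 2q_R - 4q_F = 0, so q_F(q_R) = (261 - 2q_R)/4.
The leader anticipates this reaction. Substituting into P = 268 - 2Q gives P = 275/2 - q_R, so π_R = (275/2 - q_R)q_R - 6q_R.
The leader's first-order condition 263/2 - 2q_R = 0 yields q_R = 263/4.
Then q_F = (261 - 2·(263/4))/4 = 259/8.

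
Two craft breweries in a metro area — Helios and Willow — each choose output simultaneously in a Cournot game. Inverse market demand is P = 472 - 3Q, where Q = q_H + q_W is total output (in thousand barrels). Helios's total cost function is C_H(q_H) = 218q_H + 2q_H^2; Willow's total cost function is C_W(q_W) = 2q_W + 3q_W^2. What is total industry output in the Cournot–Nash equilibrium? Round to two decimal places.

Helios's profit: π_H = (472 - 3Q)q_H - (218q_H + 2q_H²). Setting ∂π_H/∂q_H = 0: 254 - 10q_H - 3(q_W) = 0.
Willow's profit: π_W = (472 - 3Q)q_W - (2q_W + 3q_W²). Setting ∂π_W/∂q_W = 0: 470 - 12q_W - 3(q_H) = 0.
So q_H = (254 - 3q_W)/10 and q_W = (470 - 3q_H)/12.
Substituting one into the other gives q_H = 546/37 and q_W = 35.4775.
Total output Q = 546/37 + 35.4775 = 50.2342.

50.23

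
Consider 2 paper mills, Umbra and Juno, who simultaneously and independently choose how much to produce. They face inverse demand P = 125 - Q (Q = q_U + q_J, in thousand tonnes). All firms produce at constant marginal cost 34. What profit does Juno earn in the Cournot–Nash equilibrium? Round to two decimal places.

A representative firm's profit is π_i = q_i(125 - Q) - 34q_i.
First-order condition (treating rivals' output as given): 91 - 2q_i - q_j = 0.
By symmetry each firm produces the same amount; substituting q_j = q_i yields q_i = 91/3.
Price P = 125 - 182/3 = 193/3.
Juno's profit: (193/3 - 34)·(91/3) = 920.1111.

920.11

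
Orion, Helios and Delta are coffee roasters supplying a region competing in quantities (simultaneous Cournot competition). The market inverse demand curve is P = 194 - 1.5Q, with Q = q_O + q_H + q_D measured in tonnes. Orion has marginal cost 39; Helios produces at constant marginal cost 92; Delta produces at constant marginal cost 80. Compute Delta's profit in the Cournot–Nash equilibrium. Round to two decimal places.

301.04

Orion's profit: π_O = (194 - 1.5Q)q_O - (39q_O). Setting ∂π_O/∂q_O = 0: 155 - 3q_O - (3/2)(q_H + q_D) = 0.
Helios's first-order condition: 102 - 3q_H - (3/2)(q_O + q_D) = 0.
Delta's profit: π_D = (194 - 1.5Q)q_D - (80q_D). Setting ∂π_D/∂q_D = 0: 114 - 3q_D - (3/2)(q_O + q_H) = 0.
Adding the 3 conditions: 371 − 3Q − 3Q = 0, i.e. Q = 371/6.
Back-substituting: q_O = (155 − 371/4)/(3/2) = 83/2, q_H = (102 − 371/4)/(3/2) = 37/6, q_D = (114 − 371/4)/(3/2) = 85/6.
Price P = 194 - (3/2)·(371/6) = 405/4.
Delta's profit: (405/4 - 80)·(85/6) = 301.0417.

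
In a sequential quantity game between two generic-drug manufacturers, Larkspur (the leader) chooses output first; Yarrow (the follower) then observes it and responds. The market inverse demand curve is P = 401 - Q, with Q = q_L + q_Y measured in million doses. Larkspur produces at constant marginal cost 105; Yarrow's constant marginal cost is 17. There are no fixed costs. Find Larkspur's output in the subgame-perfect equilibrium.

104

Solve by backward induction. Given q_L, the follower Yarrow maximises π_Y = (401 - q_L - q_Y)q_Y - 17q_Y.
Setting the follower's marginal profit to zero, 384 - q_L - 2q_Y = 0, i.e. q_Y = (384 - q_L)/2.
Larkspur substitutes q_Y(q_L) into its own profit: π_L = q_L(401 - q_L - (384 - q_L)/2) - 105q_L = (209 - (1/2)q_L)q_L - 105q_L.
The leader's first-order condition 104 - q_L = 0 yields q_L = 104.
Then q_Y = (384 - 104)/2 = 140.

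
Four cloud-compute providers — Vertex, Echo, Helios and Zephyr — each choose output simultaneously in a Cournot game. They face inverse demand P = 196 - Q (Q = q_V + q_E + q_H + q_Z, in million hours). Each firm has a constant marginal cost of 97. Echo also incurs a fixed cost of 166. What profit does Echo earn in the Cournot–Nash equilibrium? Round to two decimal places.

226.04

A representative firm's profit is π_i = q_i(196 - Q) - 97q_i.
Setting ∂π_i/∂q_i = 0 with rivals' quantities fixed: 99 - 2q_i - Σ_{j≠i} q_j = 0.
By symmetry each firm produces the same amount; substituting Σ_{j≠i} q_j = 3q_i yields q_i = 99/5.
Price P = 196 - 396/5 = 584/5.
Echo's profit: (584/5 - 97)·(99/5) - 166 = 226.0400.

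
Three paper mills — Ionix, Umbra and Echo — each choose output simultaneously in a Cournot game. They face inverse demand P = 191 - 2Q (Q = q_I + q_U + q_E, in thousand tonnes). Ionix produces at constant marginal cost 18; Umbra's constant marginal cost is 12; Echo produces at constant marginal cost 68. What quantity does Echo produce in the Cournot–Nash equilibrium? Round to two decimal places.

2.13

Ionix's profit: π_I = (191 - 2Q)q_I - (18q_I). Setting ∂π_I/∂q_I = 0: 173 - 4q_I - 2(q_U + q_E) = 0.
Umbra's first-order condition: 179 - 4q_U - 2(q_I + q_E) = 0.
Echo's first-order condition: 123 - 4q_E - 2(q_I + q_U) = 0.
Summing all 3 equations gives 475 − 8Q = 0, hence Q = 475/8.
Back-substituting: q_I = (173 − 475/4)/2 = 217/8, q_U = (179 − 475/4)/2 = 241/8, q_E = (123 − 475/4)/2 = 17/8.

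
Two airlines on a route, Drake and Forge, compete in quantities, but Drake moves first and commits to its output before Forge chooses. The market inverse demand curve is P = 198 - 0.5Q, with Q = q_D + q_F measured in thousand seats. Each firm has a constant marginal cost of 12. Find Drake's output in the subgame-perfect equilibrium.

186

Solve by backward induction. Given q_D, the follower Forge maximises π_F = (198 - (1/2)q_D - (1/2)q_F)q_F - 12q_F.
∂π_F/∂q_F = 186 - (1/2)q_D - q_F = 0 gives the reaction function q_F = (186 - (1/2)q_D).
Drake substitutes q_F(q_D) into its own profit: π_D = q_D(198 - (1/2)q_D - (186 - (1/2)q_D)/2) - 12q_D = (105 - (1/4)q_D)q_D - 12q_D.
The leader's first-order condition 93 - (1/2)q_D = 0 yields q_D = 186.
Then q_F = (186 - (1/2)·186) = 93.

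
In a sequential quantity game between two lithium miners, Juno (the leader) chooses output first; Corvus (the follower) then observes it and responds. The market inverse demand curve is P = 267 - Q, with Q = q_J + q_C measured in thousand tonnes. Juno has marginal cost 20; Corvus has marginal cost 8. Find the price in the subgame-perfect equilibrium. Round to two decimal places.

The follower Corvus best-responds to any q_J: π_C = (267 - Q)q_C - 8q_C.
Follower FOC: 259 - q_J - 2q_C = 0, so q_C(q_J) = (259 - q_J)/2.
Juno substitutes q_C(q_J) into its own profit: π_J = q_J(267 - q_J - (259 - q_J)/2) - 20q_J = (275/2 - (1/2)q_J)q_J - 20q_J.
The leader's first-order condition 235/2 - q_J = 0 yields q_J = 235/2.
Then q_C = (259 - 235/2)/2 = 283/4.
Total output Q = 753/4, so price P = 267 - 753/4 = 315/4.

78.75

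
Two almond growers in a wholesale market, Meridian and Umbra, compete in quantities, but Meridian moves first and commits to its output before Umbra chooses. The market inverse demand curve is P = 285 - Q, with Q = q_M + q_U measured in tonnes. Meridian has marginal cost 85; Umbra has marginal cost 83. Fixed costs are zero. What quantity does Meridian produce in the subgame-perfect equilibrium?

Solve by backward induction. Given q_M, the follower Umbra maximises π_U = (285 - q_M - q_U)q_U - 83q_U.
Follower FOC: 202 - q_M - 2q_U = 0, so q_U(q_M) = (202 - q_M)/2.
The leader anticipates this reaction. Substituting into P = 285 - Q gives P = 184 - (1/2)q_M, so π_M = (184 - (1/2)q_M)q_M - 85q_M.
Leader FOC: 99 - q_M = 0, so q_M = 99.
Then q_U = (202 - 99)/2 = 103/2.

99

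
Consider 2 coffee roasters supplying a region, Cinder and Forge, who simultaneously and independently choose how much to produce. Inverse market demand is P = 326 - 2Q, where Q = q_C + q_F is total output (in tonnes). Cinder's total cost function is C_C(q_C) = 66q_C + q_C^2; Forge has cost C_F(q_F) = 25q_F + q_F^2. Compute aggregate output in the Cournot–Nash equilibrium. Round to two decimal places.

Cinder's profit: π_C = (326 - 2Q)q_C - (66q_C + q_C²). Setting ∂π_C/∂q_C = 0: 260 - 6q_C - 2(q_F) = 0.
Forge's first-order condition: 301 - 6q_F - 2(q_C) = 0.
Rearranging gives the reaction functions q_C = (260 - 2q_F)/6 and q_F = (301 - 2q_C)/6.
Substituting one into the other gives q_C = 479/16 and q_F = 643/16.
Total output Q = 479/16 + 643/16 = 561/8.

70.13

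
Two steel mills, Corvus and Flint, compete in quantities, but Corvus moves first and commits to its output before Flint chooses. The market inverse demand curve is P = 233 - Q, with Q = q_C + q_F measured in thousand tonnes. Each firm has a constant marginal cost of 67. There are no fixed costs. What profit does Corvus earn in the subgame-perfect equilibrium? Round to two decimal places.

3444.50

Solve by backward induction. Given q_C, the follower Flint maximises π_F = (233 - q_C - q_F)q_F - 67q_F.
∂π_F/∂q_F = 166 - q_C - 2q_F = 0 gives the reaction function q_F = (166 - q_C)/2.
Corvus substitutes q_F(q_C) into its own profit: π_C = q_C(233 - q_C - (166 - q_C)/2) - 67q_C = (150 - (1/2)q_C)q_C - 67q_C.
Maximising: ∂π_C/∂q_C = 83 - q_C = 0, giving q_C = 83.
Then q_F = (166 - 83)/2 = 83/2.
Price P = 233 - 249/2 = 217/2.
Corvus's profit: (217/2 - 67)·83 = 3444.5000.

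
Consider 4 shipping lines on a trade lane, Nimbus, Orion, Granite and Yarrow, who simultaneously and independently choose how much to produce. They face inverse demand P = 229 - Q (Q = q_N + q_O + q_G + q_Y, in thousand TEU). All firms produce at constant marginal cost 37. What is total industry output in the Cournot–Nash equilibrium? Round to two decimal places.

A representative firm's profit is π_i = q_i(229 - Q) - 37q_i.
Setting ∂π_i/∂q_i = 0 with rivals' quantities fixed: 192 - 2q_i - Σ_{j≠i} q_j = 0.
With identical firms every q_j equals q_i, so Σ_{j≠i} q_j = 3q_i and 192 = 5q_i, giving q_i = 192/5.
Total output Q = 192/5 + 192/5 + 192/5 + 192/5 = 768/5.

153.60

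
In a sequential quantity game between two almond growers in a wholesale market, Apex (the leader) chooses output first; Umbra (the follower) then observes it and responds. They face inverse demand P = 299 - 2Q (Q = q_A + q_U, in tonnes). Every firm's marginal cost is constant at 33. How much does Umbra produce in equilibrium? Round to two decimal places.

33.25

Solve by backward induction. Given q_A, the follower Umbra maximises π_U = (299 - 2q_A - 2q_U)q_U - 33q_U.
Follower FOC: 266 - 2q_A - 4q_U = 0, so q_U(q_A) = (266 - 2q_A)/4.
Apex substitutes q_U(q_A) into its own profit: π_A = q_A(299 - 2q_A - (266 - 2q_A)/2) - 33q_A = (166 - q_A)q_A - 33q_A.
Maximising: ∂π_A/∂q_A = 133 - 2q_A = 0, giving q_A = 133/2.
Then q_U = (266 - 2·(133/2))/4 = 133/4.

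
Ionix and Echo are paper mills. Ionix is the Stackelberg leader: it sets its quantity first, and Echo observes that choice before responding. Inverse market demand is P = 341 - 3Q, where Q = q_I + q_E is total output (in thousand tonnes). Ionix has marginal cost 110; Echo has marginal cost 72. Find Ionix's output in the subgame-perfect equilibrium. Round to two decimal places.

Solve by backward induction. Given q_I, the follower Echo maximises π_E = (341 - 3q_I - 3q_E)q_E - 72q_E.
∂π_E/∂q_E = 269 - 3q_I - 6q_E = 0 gives the reaction function q_E = (269 - 3q_I)/6.
The leader anticipates this reaction. Substituting into P = 341 - 3Q gives P = 413/2 - (3/2)q_I, so π_I = (413/2 - (3/2)q_I)q_I - 110q_I.
The leader's first-order condition 193/2 - 3q_I = 0 yields q_I = 193/6.
Then q_E = (269 - 3·(193/6))/6 = 115/4.

32.17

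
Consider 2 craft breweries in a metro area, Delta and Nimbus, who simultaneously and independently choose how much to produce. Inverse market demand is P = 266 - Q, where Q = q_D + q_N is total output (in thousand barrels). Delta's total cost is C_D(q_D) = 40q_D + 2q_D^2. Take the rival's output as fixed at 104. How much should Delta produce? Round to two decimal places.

With the rival's output fixed at 104, Delta's profit is π_D = (266 - 104 - q_D)q_D - (40q_D + 2q_D²) = (162 - q_D)q_D - (40q_D + 2q_D²).
∂π_D/∂q_D = 122 - 6q_D = 0, so q_D = 61/3.

20.33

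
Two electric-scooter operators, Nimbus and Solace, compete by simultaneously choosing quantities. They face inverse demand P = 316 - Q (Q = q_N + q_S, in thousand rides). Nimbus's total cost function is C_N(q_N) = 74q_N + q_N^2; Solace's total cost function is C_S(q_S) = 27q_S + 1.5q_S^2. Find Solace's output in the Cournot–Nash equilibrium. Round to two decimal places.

Nimbus's profit: π_N = (316 - Q)q_N - (74q_N + q_N²). Setting ∂π_N/∂q_N = 0: 242 - 4q_N - (q_S) = 0.
Solace's first-order condition: 289 - 5q_S - (q_N) = 0.
Rearranging gives the reaction functions q_N = (242 - q_S)/4 and q_S = (289 - q_N)/5.
Solving the pair: q_N = 921/19, q_S = 914/19.

48.11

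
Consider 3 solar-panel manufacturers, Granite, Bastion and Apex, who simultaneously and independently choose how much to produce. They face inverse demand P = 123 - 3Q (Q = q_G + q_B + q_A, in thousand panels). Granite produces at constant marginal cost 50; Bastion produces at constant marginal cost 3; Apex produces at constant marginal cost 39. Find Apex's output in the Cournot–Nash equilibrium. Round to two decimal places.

Granite's profit: π_G = (123 - 3Q)q_G - (50q_G). Setting ∂π_G/∂q_G = 0: 73 - 6q_G - 3(q_B + q_A) = 0.
Bastion's first-order condition: 120 - 6q_B - 3(q_G + q_A) = 0.
Apex's first-order condition: 84 - 6q_A - 3(q_G + q_B) = 0.
Adding the 3 first-order conditions: 277 − 12Q = 0, so Q = 277/12.
Back-substituting: q_G = (73 − 277/4)/3 = 5/4, q_B = (120 − 277/4)/3 = 203/12, q_A = (84 − 277/4)/3 = 59/12.

4.92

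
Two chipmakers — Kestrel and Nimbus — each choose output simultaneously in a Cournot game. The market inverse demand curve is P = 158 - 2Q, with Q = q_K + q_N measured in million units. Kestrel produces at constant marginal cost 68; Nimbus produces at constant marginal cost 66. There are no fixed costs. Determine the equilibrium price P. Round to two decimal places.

97.33

Kestrel's profit: π_K = (158 - 2Q)q_K - (68q_K). Setting ∂π_K/∂q_K = 0: 90 - 4q_K - 2(q_N) = 0.
Nimbus's profit: π_N = (158 - 2Q)q_N - (66q_N). Setting ∂π_N/∂q_N = 0: 92 - 4q_N - 2(q_K) = 0.
Rearranging gives the reaction functions q_K = (90 - 2q_N)/4 and q_N = (92 - 2q_K)/4.
Substituting one into the other gives q_K = 44/3 and q_N = 47/3.
Total output Q = 91/3, so price P = 158 - 2·(91/3) = 292/3.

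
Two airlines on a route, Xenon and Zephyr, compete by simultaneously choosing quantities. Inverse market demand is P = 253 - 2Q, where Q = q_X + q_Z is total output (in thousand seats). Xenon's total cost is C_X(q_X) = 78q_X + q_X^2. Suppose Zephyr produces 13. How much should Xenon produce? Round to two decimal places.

24.83

With the rival's output fixed at 13, Xenon's profit is π_X = (253 - 2·13 - 2q_X)q_X - (78q_X + q_X²) = (227 - 2q_X)q_X - (78q_X + q_X²).
∂π_X/∂q_X = 149 - 6q_X = 0, so q_X = 149/6.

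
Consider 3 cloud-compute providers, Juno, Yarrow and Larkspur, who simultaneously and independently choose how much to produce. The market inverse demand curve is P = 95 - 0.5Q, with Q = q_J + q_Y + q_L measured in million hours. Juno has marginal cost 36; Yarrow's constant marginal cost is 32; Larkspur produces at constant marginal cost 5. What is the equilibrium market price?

Juno's profit: π_J = (95 - 0.5Q)q_J - (36q_J). Setting ∂π_J/∂q_J = 0: 59 - q_J - (1/2)(q_Y + q_L) = 0.
Yarrow's first-order condition: 63 - q_Y - (1/2)(q_J + q_L) = 0.
Larkspur's profit: π_L = (95 - 0.5Q)q_L - (5q_L). Setting ∂π_L/∂q_L = 0: 90 - q_L - (1/2)(q_J + q_Y) = 0.
Adding the 3 first-order conditions: 212 − 2Q = 0, so Q = 106.
Back-substituting: q_J = (59 − 53)/(1/2) = 12, q_Y = (63 − 53)/(1/2) = 20, q_L = (90 − 53)/(1/2) = 74.
Total output Q = 106, so price P = 95 - (1/2)·106 = 42.

42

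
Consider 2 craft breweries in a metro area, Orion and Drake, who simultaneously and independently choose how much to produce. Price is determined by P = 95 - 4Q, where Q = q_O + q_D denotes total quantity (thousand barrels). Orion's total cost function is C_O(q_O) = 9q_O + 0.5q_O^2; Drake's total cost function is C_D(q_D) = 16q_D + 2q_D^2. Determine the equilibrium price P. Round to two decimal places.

Orion's profit: π_O = (95 - 4Q)q_O - (9q_O + (1/2)q_O²). Setting ∂π_O/∂q_O = 0: 86 - 9q_O - 4(q_D) = 0.
Drake's first-order condition: 79 - 12q_D - 4(q_O) = 0.
So q_O = (86 - 4q_D)/9 and q_D = (79 - 4q_O)/12.
Substituting one into the other gives q_O = 179/23 and q_D = 367/92.
Total output Q = 1083/92, so price P = 95 - 4·(1083/92) = 1102/23.

47.91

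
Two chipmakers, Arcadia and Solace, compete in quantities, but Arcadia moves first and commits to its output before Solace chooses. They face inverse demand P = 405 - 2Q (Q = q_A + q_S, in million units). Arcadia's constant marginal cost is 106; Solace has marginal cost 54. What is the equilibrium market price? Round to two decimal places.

167.75

Solve by backward induction. Given q_A, the follower Solace maximises π_S = (405 - 2q_A - 2q_S)q_S - 54q_S.
∂π_S/∂q_S = 351 - 2q_A - 4q_S = 0 gives the reaction function q_S = (351 - 2q_A)/4.
Arcadia substitutes q_S(q_A) into its own profit: π_A = q_A(405 - 2q_A - (351 - 2q_A)/2) - 106q_A = (459/2 - q_A)q_A - 106q_A.
The leader's first-order condition 247/2 - 2q_A = 0 yields q_A = 247/4.
Then q_S = (351 - 2·(247/4))/4 = 455/8.
Total output Q = 949/8, so price P = 405 - 2·(949/8) = 671/4.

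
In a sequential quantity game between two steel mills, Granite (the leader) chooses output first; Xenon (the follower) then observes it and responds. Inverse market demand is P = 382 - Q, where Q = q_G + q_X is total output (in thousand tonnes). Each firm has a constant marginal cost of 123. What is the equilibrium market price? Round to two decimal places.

187.75

Solve by backward induction. Given q_G, the follower Xenon maximises π_X = (382 - q_G - q_X)q_X - 123q_X.
∂π_X/∂q_X = 259 - q_G - 2q_X = 0 gives the reaction function q_X = (259 - q_G)/2.
The leader anticipates this reaction. Substituting into P = 382 - Q gives P = 505/2 - (1/2)q_G, so π_G = (505/2 - (1/2)q_G)q_G - 123q_G.
The leader's first-order condition 259/2 - q_G = 0 yields q_G = 259/2.
Then q_X = (259 - 259/2)/2 = 259/4.
Total output Q = 777/4, so price P = 382 - 777/4 = 751/4.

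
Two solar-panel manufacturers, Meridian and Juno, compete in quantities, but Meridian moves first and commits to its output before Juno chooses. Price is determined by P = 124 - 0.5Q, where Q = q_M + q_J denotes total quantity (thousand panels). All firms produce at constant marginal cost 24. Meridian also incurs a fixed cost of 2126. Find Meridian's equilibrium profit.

374

Solve by backward induction. Given q_M, the follower Juno maximises π_J = (124 - (1/2)q_M - (1/2)q_J)q_J - 24q_J.
Follower FOC: 100 - (1/2)q_M - q_J = 0, so q_J(q_M) = (100 - (1/2)q_M).
Meridian substitutes q_J(q_M) into its own profit: π_M = q_M(124 - (1/2)q_M - (100 - (1/2)q_M)/2) - 24q_M = (74 - (1/4)q_M)q_M - 24q_M.
Leader FOC: 50 - (1/2)q_M = 0, so q_M = 100.
Then q_J = (100 - (1/2)·100) = 50.
Price P = 124 - (1/2)·150 = 49.
Meridian's profit: (49 - 24)·100 - 2126 = 374.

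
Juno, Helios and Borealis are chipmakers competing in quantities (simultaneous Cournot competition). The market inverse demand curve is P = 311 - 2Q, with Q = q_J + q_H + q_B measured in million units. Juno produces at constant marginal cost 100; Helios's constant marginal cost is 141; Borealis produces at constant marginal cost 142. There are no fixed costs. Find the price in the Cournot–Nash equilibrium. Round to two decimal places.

Juno's profit: π_J = (311 - 2Q)q_J - (100q_J). Setting ∂π_J/∂q_J = 0: 211 - 4q_J - 2(q_H + q_B) = 0.
Helios's profit: π_H = (311 - 2Q)q_H - (141q_H). Setting ∂π_H/∂q_H = 0: 170 - 4q_H - 2(q_J + q_B) = 0.
Borealis's profit: π_B = (311 - 2Q)q_B - (142q_B). Setting ∂π_B/∂q_B = 0: 169 - 4q_B - 2(q_J + q_H) = 0.
Adding the 3 conditions: 550 − 4Q − 4Q = 0, i.e. Q = 275/4.
Back-substituting: q_J = (211 − 275/2)/2 = 147/4, q_H = (170 − 275/2)/2 = 65/4, q_B = (169 − 275/2)/2 = 63/4.
Total output Q = 275/4, so price P = 311 - 2·(275/4) = 347/2.

173.50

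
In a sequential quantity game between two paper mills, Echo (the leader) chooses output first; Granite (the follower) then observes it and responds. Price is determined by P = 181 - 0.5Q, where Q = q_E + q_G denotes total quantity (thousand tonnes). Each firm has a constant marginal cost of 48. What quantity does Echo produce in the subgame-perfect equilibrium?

133

Solve by backward induction. Given q_E, the follower Granite maximises π_G = (181 - (1/2)q_E - (1/2)q_G)q_G - 48q_G.
Follower FOC: 133 - (1/2)q_E - q_G = 0, so q_G(q_E) = (133 - (1/2)q_E).
Echo substitutes q_G(q_E) into its own profit: π_E = q_E(181 - (1/2)q_E - (133 - (1/2)q_E)/2) - 48q_E = (229/2 - (1/4)q_E)q_E - 48q_E.
The leader's first-order condition 133/2 - (1/2)q_E = 0 yields q_E = 133.
Then q_G = (133 - (1/2)·133) = 133/2.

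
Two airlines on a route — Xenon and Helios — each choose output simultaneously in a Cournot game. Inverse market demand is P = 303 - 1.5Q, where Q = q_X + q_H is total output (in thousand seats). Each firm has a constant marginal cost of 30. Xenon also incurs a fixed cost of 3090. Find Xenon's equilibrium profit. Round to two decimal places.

A representative firm's profit is π_i = q_i(303 - 1.5Q) - 30q_i.
First-order condition (treating rivals' output as given): 273 - 3q_i - (3/2)q_j = 0.
By symmetry each firm produces the same amount; substituting q_j = q_i yields q_i = 273/(9/2) = 182/3.
Price P = 303 - (3/2)·(364/3) = 121.
Xenon's profit: (121 - 30)·(182/3) - 3090 = 2430.6667.

2430.67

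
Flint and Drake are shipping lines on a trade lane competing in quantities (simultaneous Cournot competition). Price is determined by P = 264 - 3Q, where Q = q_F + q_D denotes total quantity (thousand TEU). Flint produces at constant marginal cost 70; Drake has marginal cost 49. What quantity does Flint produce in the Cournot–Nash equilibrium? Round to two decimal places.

Flint's profit: π_F = (264 - 3Q)q_F - (70q_F). Setting ∂π_F/∂q_F = 0: 194 - 6q_F - 3(q_D) = 0.
Drake's first-order condition: 215 - 6q_D - 3(q_F) = 0.
So q_F = (194 - 3q_D)/6 and q_D = (215 - 3q_F)/6.
Solving the pair: q_F = 173/9, q_D = 236/9.

19.22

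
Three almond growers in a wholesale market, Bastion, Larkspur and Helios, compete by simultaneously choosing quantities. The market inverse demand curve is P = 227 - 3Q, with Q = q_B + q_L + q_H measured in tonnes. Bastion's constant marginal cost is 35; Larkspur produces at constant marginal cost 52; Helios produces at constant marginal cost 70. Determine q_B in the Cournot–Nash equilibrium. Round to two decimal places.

Bastion's profit: π_B = (227 - 3Q)q_B - (35q_B). Setting ∂π_B/∂q_B = 0: 192 - 6q_B - 3(q_L + q_H) = 0.
Larkspur's profit: π_L = (227 - 3Q)q_L - (52q_L). Setting ∂π_L/∂q_L = 0: 175 - 6q_L - 3(q_B + q_H) = 0.
Helios's first-order condition: 157 - 6q_H - 3(q_B + q_L) = 0.
Adding the 3 conditions: 524 − 6Q − 6Q = 0, i.e. Q = 131/3.
Back-substituting: q_B = (192 − 131)/3 = 61/3, q_L = (175 − 131)/3 = 44/3, q_H = (157 − 131)/3 = 26/3.

20.33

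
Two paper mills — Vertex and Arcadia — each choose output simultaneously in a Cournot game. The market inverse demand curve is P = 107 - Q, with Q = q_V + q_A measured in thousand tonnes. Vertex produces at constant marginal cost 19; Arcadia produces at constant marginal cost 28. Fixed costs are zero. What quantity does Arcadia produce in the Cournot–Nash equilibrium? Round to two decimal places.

Vertex's profit: π_V = (107 - Q)q_V - (19q_V). Setting ∂π_V/∂q_V = 0: 88 - 2q_V - (q_A) = 0.
Arcadia's first-order condition: 79 - 2q_A - (q_V) = 0.
Rearranging gives the reaction functions q_V = (88 - q_A)/2 and q_A = (79 - q_V)/2.
Substituting one into the other gives q_V = 97/3 and q_A = 70/3.

23.33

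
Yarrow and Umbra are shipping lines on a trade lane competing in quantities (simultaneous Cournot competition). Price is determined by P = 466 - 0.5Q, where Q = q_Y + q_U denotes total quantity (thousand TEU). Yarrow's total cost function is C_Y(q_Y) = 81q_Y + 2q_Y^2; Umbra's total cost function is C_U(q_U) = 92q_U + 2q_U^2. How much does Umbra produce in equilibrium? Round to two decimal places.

Yarrow's profit: π_Y = (466 - 0.5Q)q_Y - (81q_Y + 2q_Y²). Setting ∂π_Y/∂q_Y = 0: 385 - 5q_Y - (1/2)(q_U) = 0.
Umbra's first-order condition: 374 - 5q_U - (1/2)(q_Y) = 0.
Best responses: q_Y = (385 - (1/2)q_U)/5, q_U = (374 - (1/2)q_Y)/5.
Solving the pair: q_Y = 632/9, q_U = 610/9.

67.78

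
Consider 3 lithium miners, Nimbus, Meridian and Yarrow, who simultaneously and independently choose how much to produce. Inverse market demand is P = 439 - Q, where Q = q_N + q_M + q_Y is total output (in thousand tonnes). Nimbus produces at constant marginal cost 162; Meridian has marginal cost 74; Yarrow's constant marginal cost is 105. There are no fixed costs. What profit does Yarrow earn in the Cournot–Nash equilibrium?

8100

Nimbus's profit: π_N = (439 - Q)q_N - (162q_N). Setting ∂π_N/∂q_N = 0: 277 - 2q_N - (q_M + q_Y) = 0.
Meridian's profit: π_M = (439 - Q)q_M - (74q_M). Setting ∂π_M/∂q_M = 0: 365 - 2q_M - (q_N + q_Y) = 0.
Yarrow's profit: π_Y = (439 - Q)q_Y - (105q_Y). Setting ∂π_Y/∂q_Y = 0: 334 - 2q_Y - (q_N + q_M) = 0.
Adding the 3 first-order conditions: 976 − 4Q = 0, so Q = 244.
Back-substituting: q_N = (277 − 244) = 33, q_M = (365 − 244) = 121, q_Y = (334 − 244) = 90.
Price P = 439 - 244 = 195.
Yarrow's profit: (195 - 105)·90 = 8100.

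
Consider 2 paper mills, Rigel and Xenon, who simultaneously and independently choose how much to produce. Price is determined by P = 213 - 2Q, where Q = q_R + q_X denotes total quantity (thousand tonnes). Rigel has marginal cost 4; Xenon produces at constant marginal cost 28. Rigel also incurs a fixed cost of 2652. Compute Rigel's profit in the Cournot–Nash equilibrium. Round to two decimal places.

Rigel's profit: π_R = (213 - 2Q)q_R - (4q_R). Setting ∂π_R/∂q_R = 0: 209 - 4q_R - 2(q_X) = 0.
Xenon's first-order condition: 185 - 4q_X - 2(q_R) = 0.
Rearranging gives the reaction functions q_R = (209 - 2q_X)/4 and q_X = (185 - 2q_R)/4.
Substituting one into the other gives q_R = 233/6 and q_X = 161/6.
Price P = 213 - 2·(197/3) = 245/3.
Rigel's profit: (245/3 - 4)·(233/6) - 2652 = 364.0556.

364.06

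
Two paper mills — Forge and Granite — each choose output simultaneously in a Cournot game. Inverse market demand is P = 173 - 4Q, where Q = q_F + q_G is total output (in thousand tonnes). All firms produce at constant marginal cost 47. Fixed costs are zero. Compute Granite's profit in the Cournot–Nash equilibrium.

441

A representative firm's profit is π_i = q_i(173 - 4Q) - 47q_i.
First-order condition (treating rivals' output as given): 126 - 8q_i - 4q_j = 0.
By symmetry each firm produces the same amount; substituting q_j = q_i yields q_i = 126/12 = 21/2.
Price P = 173 - 4·21 = 89.
Granite's profit: (89 - 47)·(21/2) = 441.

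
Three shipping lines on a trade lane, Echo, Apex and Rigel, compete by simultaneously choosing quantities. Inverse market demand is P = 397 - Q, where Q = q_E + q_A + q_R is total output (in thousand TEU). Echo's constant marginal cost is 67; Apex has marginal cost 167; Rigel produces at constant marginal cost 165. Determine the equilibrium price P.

Echo's profit: π_E = (397 - Q)q_E - (67q_E). Setting ∂π_E/∂q_E = 0: 330 - 2q_E - (q_A + q_R) = 0.
Apex's first-order condition: 230 - 2q_A - (q_E + q_R) = 0.
Rigel's first-order condition: 232 - 2q_R - (q_E + q_A) = 0.
Adding the 3 conditions: 792 − 2Q − 2Q = 0, i.e. Q = 198.
Back-substituting: q_E = (330 − 198) = 132, q_A = (230 − 198) = 32, q_R = (232 − 198) = 34.
Total output Q = 198, so price P = 397 - 198 = 199.

199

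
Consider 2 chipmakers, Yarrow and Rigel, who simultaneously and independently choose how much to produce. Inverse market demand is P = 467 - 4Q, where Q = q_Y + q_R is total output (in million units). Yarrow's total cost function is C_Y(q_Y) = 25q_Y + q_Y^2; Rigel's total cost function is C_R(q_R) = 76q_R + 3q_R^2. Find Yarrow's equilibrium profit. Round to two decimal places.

6952.84

Yarrow's profit: π_Y = (467 - 4Q)q_Y - (25q_Y + q_Y²). Setting ∂π_Y/∂q_Y = 0: 442 - 10q_Y - 4(q_R) = 0.
Rigel's first-order condition: 391 - 14q_R - 4(q_Y) = 0.
So q_Y = (442 - 4q_R)/10 and q_R = (391 - 4q_Y)/14.
Substituting one into the other gives q_Y = 1156/31 and q_R = 1071/62.
Price P = 467 - 4·54.5645 = 248.7419.
Yarrow's profit: 248.7419·(1156/31) - 25·(1156/31) - (1156/31)² = 6952.8408.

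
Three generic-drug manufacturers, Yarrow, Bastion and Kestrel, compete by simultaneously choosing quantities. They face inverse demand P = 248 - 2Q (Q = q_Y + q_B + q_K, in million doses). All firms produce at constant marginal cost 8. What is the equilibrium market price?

68

Each firm earns π_i = (248 - 2Q)q_i - 8q_i.
Setting ∂π_i/∂q_i = 0 with rivals' quantities fixed: 240 - 4q_i - 2·Σ_{j≠i} q_j = 0.
With identical firms every q_j equals q_i, so Σ_{j≠i} q_j = 2q_i and 240 = 8q_i, giving q_i = 30.
Total output Q = 90, so price P = 248 - 2·90 = 68.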